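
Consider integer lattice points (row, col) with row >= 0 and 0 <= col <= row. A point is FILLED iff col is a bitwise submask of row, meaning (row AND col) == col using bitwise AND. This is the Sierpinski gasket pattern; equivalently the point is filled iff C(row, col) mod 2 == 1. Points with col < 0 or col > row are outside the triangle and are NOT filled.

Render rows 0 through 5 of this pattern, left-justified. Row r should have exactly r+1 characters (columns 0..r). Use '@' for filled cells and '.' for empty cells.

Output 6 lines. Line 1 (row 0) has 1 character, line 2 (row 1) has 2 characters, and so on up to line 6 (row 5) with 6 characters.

Answer: @
@@
@.@
@@@@
@...@
@@..@@

Derivation:
r0=0: @
r1=1: @@
r2=10: @.@
r3=11: @@@@
r4=100: @...@
r5=101: @@..@@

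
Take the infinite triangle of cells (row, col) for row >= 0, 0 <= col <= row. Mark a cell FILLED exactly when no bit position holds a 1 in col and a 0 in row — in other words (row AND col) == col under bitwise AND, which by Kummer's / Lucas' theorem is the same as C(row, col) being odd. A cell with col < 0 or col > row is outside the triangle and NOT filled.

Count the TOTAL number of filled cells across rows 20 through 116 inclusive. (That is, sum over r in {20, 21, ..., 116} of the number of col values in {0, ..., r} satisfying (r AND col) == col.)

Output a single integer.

Answer: 1528

Derivation:
r20=10100 pc2: +4 =4
r21=10101 pc3: +8 =12
r22=10110 pc3: +8 =20
r23=10111 pc4: +16 =36
r24=11000 pc2: +4 =40
r25=11001 pc3: +8 =48
r26=11010 pc3: +8 =56
r27=11011 pc4: +16 =72
r28=11100 pc3: +8 =80
r29=11101 pc4: +16 =96
r30=11110 pc4: +16 =112
r31=11111 pc5: +32 =144
r32=100000 pc1: +2 =146
r33=100001 pc2: +4 =150
r34=100010 pc2: +4 =154
r35=100011 pc3: +8 =162
r36=100100 pc2: +4 =166
r37=100101 pc3: +8 =174
r38=100110 pc3: +8 =182
r39=100111 pc4: +16 =198
r40=101000 pc2: +4 =202
r41=101001 pc3: +8 =210
r42=101010 pc3: +8 =218
r43=101011 pc4: +16 =234
r44=101100 pc3: +8 =242
r45=101101 pc4: +16 =258
r46=101110 pc4: +16 =274
r47=101111 pc5: +32 =306
r48=110000 pc2: +4 =310
r49=110001 pc3: +8 =318
r50=110010 pc3: +8 =326
r51=110011 pc4: +16 =342
r52=110100 pc3: +8 =350
r53=110101 pc4: +16 =366
r54=110110 pc4: +16 =382
r55=110111 pc5: +32 =414
r56=111000 pc3: +8 =422
r57=111001 pc4: +16 =438
r58=111010 pc4: +16 =454
r59=111011 pc5: +32 =486
r60=111100 pc4: +16 =502
r61=111101 pc5: +32 =534
r62=111110 pc5: +32 =566
r63=111111 pc6: +64 =630
r64=1000000 pc1: +2 =632
r65=1000001 pc2: +4 =636
r66=1000010 pc2: +4 =640
r67=1000011 pc3: +8 =648
r68=1000100 pc2: +4 =652
r69=1000101 pc3: +8 =660
r70=1000110 pc3: +8 =668
r71=1000111 pc4: +16 =684
r72=1001000 pc2: +4 =688
r73=1001001 pc3: +8 =696
r74=1001010 pc3: +8 =704
r75=1001011 pc4: +16 =720
r76=1001100 pc3: +8 =728
r77=1001101 pc4: +16 =744
r78=1001110 pc4: +16 =760
r79=1001111 pc5: +32 =792
r80=1010000 pc2: +4 =796
r81=1010001 pc3: +8 =804
r82=1010010 pc3: +8 =812
r83=1010011 pc4: +16 =828
r84=1010100 pc3: +8 =836
r85=1010101 pc4: +16 =852
r86=1010110 pc4: +16 =868
r87=1010111 pc5: +32 =900
r88=1011000 pc3: +8 =908
r89=1011001 pc4: +16 =924
r90=1011010 pc4: +16 =940
r91=1011011 pc5: +32 =972
r92=1011100 pc4: +16 =988
r93=1011101 pc5: +32 =1020
r94=1011110 pc5: +32 =1052
r95=1011111 pc6: +64 =1116
r96=1100000 pc2: +4 =1120
r97=1100001 pc3: +8 =1128
r98=1100010 pc3: +8 =1136
r99=1100011 pc4: +16 =1152
r100=1100100 pc3: +8 =1160
r101=1100101 pc4: +16 =1176
r102=1100110 pc4: +16 =1192
r103=1100111 pc5: +32 =1224
r104=1101000 pc3: +8 =1232
r105=1101001 pc4: +16 =1248
r106=1101010 pc4: +16 =1264
r107=1101011 pc5: +32 =1296
r108=1101100 pc4: +16 =1312
r109=1101101 pc5: +32 =1344
r110=1101110 pc5: +32 =1376
r111=1101111 pc6: +64 =1440
r112=1110000 pc3: +8 =1448
r113=1110001 pc4: +16 =1464
r114=1110010 pc4: +16 =1480
r115=1110011 pc5: +32 =1512
r116=1110100 pc4: +16 =1528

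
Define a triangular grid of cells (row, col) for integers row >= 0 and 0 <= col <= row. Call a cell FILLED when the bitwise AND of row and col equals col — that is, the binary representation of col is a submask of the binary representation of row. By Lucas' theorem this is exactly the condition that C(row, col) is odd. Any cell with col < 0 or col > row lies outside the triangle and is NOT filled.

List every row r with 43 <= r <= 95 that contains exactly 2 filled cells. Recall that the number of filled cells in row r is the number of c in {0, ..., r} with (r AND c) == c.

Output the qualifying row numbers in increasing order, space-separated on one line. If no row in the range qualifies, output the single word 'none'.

Row r has 2^popcount(r) filled cells, so we need popcount(r) = log2(2) = 1.
Scan r = 43..95 and keep those with exactly 1 one-bits:
r=43=101011 popcount=4 -> skip
r=44=101100 popcount=3 -> skip
r=45=101101 popcount=4 -> skip
r=46=101110 popcount=4 -> skip
r=47=101111 popcount=5 -> skip
r=48=110000 popcount=2 -> skip
r=49=110001 popcount=3 -> skip
r=50=110010 popcount=3 -> skip
r=51=110011 popcount=4 -> skip
r=52=110100 popcount=3 -> skip
r=53=110101 popcount=4 -> skip
r=54=110110 popcount=4 -> skip
r=55=110111 popcount=5 -> skip
r=56=111000 popcount=3 -> skip
r=57=111001 popcount=4 -> skip
r=58=111010 popcount=4 -> skip
r=59=111011 popcount=5 -> skip
r=60=111100 popcount=4 -> skip
r=61=111101 popcount=5 -> skip
r=62=111110 popcount=5 -> skip
r=63=111111 popcount=6 -> skip
r=64=1000000 popcount=1 -> KEEP
r=65=1000001 popcount=2 -> skip
r=66=1000010 popcount=2 -> skip
r=67=1000011 popcount=3 -> skip
r=68=1000100 popcount=2 -> skip
r=69=1000101 popcount=3 -> skip
r=70=1000110 popcount=3 -> skip
r=71=1000111 popcount=4 -> skip
r=72=1001000 popcount=2 -> skip
r=73=1001001 popcount=3 -> skip
r=74=1001010 popcount=3 -> skip
r=75=1001011 popcount=4 -> skip
r=76=1001100 popcount=3 -> skip
r=77=1001101 popcount=4 -> skip
r=78=1001110 popcount=4 -> skip
r=79=1001111 popcount=5 -> skip
r=80=1010000 popcount=2 -> skip
r=81=1010001 popcount=3 -> skip
r=82=1010010 popcount=3 -> skip
r=83=1010011 popcount=4 -> skip
r=84=1010100 popcount=3 -> skip
r=85=1010101 popcount=4 -> skip
r=86=1010110 popcount=4 -> skip
r=87=1010111 popcount=5 -> skip
r=88=1011000 popcount=3 -> skip
r=89=1011001 popcount=4 -> skip
r=90=1011010 popcount=4 -> skip
r=91=1011011 popcount=5 -> skip
r=92=1011100 popcount=4 -> skip
r=93=1011101 popcount=5 -> skip
r=94=1011110 popcount=5 -> skip
r=95=1011111 popcount=6 -> skip
Kept rows: 64

Answer: 64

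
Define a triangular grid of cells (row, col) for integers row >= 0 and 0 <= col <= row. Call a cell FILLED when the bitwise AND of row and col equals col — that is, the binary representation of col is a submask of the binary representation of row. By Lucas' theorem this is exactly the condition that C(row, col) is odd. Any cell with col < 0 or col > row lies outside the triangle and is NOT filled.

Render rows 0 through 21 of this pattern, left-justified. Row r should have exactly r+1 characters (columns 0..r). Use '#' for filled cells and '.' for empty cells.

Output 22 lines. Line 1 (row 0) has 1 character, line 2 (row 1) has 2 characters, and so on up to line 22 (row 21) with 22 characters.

Answer: #
##
#.#
####
#...#
##..##
#.#.#.#
########
#.......#
##......##
#.#.....#.#
####....####
#...#...#...#
##..##..##..##
#.#.#.#.#.#.#.#
################
#...............#
##..............##
#.#.............#.#
####............####
#...#...........#...#
##..##..........##..##

Derivation:
r0=0: #
r1=1: ##
r2=10: #.#
r3=11: ####
r4=100: #...#
r5=101: ##..##
r6=110: #.#.#.#
r7=111: ########
r8=1000: #.......#
r9=1001: ##......##
r10=1010: #.#.....#.#
r11=1011: ####....####
r12=1100: #...#...#...#
r13=1101: ##..##..##..##
r14=1110: #.#.#.#.#.#.#.#
r15=1111: ################
r16=10000: #...............#
r17=10001: ##..............##
r18=10010: #.#.............#.#
r19=10011: ####............####
r20=10100: #...#...........#...#
r21=10101: ##..##..........##..##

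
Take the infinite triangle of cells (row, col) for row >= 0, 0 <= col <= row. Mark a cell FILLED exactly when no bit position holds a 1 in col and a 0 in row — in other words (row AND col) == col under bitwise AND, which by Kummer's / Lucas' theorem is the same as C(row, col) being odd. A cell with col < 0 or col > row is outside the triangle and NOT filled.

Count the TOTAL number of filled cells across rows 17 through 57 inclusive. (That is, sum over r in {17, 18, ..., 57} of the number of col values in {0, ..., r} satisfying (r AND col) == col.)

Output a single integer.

Answer: 454

Derivation:
r17=10001 pc2: +4 =4
r18=10010 pc2: +4 =8
r19=10011 pc3: +8 =16
r20=10100 pc2: +4 =20
r21=10101 pc3: +8 =28
r22=10110 pc3: +8 =36
r23=10111 pc4: +16 =52
r24=11000 pc2: +4 =56
r25=11001 pc3: +8 =64
r26=11010 pc3: +8 =72
r27=11011 pc4: +16 =88
r28=11100 pc3: +8 =96
r29=11101 pc4: +16 =112
r30=11110 pc4: +16 =128
r31=11111 pc5: +32 =160
r32=100000 pc1: +2 =162
r33=100001 pc2: +4 =166
r34=100010 pc2: +4 =170
r35=100011 pc3: +8 =178
r36=100100 pc2: +4 =182
r37=100101 pc3: +8 =190
r38=100110 pc3: +8 =198
r39=100111 pc4: +16 =214
r40=101000 pc2: +4 =218
r41=101001 pc3: +8 =226
r42=101010 pc3: +8 =234
r43=101011 pc4: +16 =250
r44=101100 pc3: +8 =258
r45=101101 pc4: +16 =274
r46=101110 pc4: +16 =290
r47=101111 pc5: +32 =322
r48=110000 pc2: +4 =326
r49=110001 pc3: +8 =334
r50=110010 pc3: +8 =342
r51=110011 pc4: +16 =358
r52=110100 pc3: +8 =366
r53=110101 pc4: +16 =382
r54=110110 pc4: +16 =398
r55=110111 pc5: +32 =430
r56=111000 pc3: +8 =438
r57=111001 pc4: +16 =454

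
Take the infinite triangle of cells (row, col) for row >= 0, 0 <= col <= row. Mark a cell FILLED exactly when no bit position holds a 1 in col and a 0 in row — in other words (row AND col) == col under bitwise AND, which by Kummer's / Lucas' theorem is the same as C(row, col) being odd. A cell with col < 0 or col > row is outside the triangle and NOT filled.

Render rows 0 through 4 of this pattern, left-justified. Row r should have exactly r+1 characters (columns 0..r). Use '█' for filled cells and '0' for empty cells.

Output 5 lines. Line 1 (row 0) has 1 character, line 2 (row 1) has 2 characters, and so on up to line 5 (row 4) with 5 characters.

r0=0: █
r1=1: ██
r2=10: █0█
r3=11: ████
r4=100: █000█

Answer: █
██
█0█
████
█000█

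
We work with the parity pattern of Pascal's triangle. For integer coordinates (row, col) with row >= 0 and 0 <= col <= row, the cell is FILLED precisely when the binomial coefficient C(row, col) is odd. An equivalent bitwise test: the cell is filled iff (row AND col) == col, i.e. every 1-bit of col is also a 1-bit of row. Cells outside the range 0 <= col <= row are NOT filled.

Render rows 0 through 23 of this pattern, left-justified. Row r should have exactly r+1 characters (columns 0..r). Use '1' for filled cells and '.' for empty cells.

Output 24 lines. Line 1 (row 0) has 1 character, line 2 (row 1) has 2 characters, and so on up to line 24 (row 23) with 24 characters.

Answer: 1
11
1.1
1111
1...1
11..11
1.1.1.1
11111111
1.......1
11......11
1.1.....1.1
1111....1111
1...1...1...1
11..11..11..11
1.1.1.1.1.1.1.1
1111111111111111
1...............1
11..............11
1.1.............1.1
1111............1111
1...1...........1...1
11..11..........11..11
1.1.1.1.........1.1.1.1
11111111........11111111

Derivation:
r0=0: 1
r1=1: 11
r2=10: 1.1
r3=11: 1111
r4=100: 1...1
r5=101: 11..11
r6=110: 1.1.1.1
r7=111: 11111111
r8=1000: 1.......1
r9=1001: 11......11
r10=1010: 1.1.....1.1
r11=1011: 1111....1111
r12=1100: 1...1...1...1
r13=1101: 11..11..11..11
r14=1110: 1.1.1.1.1.1.1.1
r15=1111: 1111111111111111
r16=10000: 1...............1
r17=10001: 11..............11
r18=10010: 1.1.............1.1
r19=10011: 1111............1111
r20=10100: 1...1...........1...1
r21=10101: 11..11..........11..11
r22=10110: 1.1.1.1.........1.1.1.1
r23=10111: 11111111........11111111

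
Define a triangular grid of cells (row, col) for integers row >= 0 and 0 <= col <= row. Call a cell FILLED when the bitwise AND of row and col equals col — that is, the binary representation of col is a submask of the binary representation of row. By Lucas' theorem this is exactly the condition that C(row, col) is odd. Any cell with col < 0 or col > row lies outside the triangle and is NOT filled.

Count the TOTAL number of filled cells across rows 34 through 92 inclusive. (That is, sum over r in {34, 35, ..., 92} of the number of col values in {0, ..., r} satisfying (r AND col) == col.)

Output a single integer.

r34=100010 pc2: +4 =4
r35=100011 pc3: +8 =12
r36=100100 pc2: +4 =16
r37=100101 pc3: +8 =24
r38=100110 pc3: +8 =32
r39=100111 pc4: +16 =48
r40=101000 pc2: +4 =52
r41=101001 pc3: +8 =60
r42=101010 pc3: +8 =68
r43=101011 pc4: +16 =84
r44=101100 pc3: +8 =92
r45=101101 pc4: +16 =108
r46=101110 pc4: +16 =124
r47=101111 pc5: +32 =156
r48=110000 pc2: +4 =160
r49=110001 pc3: +8 =168
r50=110010 pc3: +8 =176
r51=110011 pc4: +16 =192
r52=110100 pc3: +8 =200
r53=110101 pc4: +16 =216
r54=110110 pc4: +16 =232
r55=110111 pc5: +32 =264
r56=111000 pc3: +8 =272
r57=111001 pc4: +16 =288
r58=111010 pc4: +16 =304
r59=111011 pc5: +32 =336
r60=111100 pc4: +16 =352
r61=111101 pc5: +32 =384
r62=111110 pc5: +32 =416
r63=111111 pc6: +64 =480
r64=1000000 pc1: +2 =482
r65=1000001 pc2: +4 =486
r66=1000010 pc2: +4 =490
r67=1000011 pc3: +8 =498
r68=1000100 pc2: +4 =502
r69=1000101 pc3: +8 =510
r70=1000110 pc3: +8 =518
r71=1000111 pc4: +16 =534
r72=1001000 pc2: +4 =538
r73=1001001 pc3: +8 =546
r74=1001010 pc3: +8 =554
r75=1001011 pc4: +16 =570
r76=1001100 pc3: +8 =578
r77=1001101 pc4: +16 =594
r78=1001110 pc4: +16 =610
r79=1001111 pc5: +32 =642
r80=1010000 pc2: +4 =646
r81=1010001 pc3: +8 =654
r82=1010010 pc3: +8 =662
r83=1010011 pc4: +16 =678
r84=1010100 pc3: +8 =686
r85=1010101 pc4: +16 =702
r86=1010110 pc4: +16 =718
r87=1010111 pc5: +32 =750
r88=1011000 pc3: +8 =758
r89=1011001 pc4: +16 =774
r90=1011010 pc4: +16 =790
r91=1011011 pc5: +32 =822
r92=1011100 pc4: +16 =838

Answer: 838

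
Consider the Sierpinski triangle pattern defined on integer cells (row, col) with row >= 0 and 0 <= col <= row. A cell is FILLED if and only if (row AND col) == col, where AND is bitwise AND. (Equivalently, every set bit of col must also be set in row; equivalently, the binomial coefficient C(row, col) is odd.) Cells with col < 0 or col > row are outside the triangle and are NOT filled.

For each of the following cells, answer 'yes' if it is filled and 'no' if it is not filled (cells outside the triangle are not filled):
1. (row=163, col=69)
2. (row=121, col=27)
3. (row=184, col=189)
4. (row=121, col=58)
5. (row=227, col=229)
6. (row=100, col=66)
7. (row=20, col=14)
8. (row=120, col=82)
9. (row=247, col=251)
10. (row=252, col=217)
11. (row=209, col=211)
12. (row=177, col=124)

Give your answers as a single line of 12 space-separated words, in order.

Answer: no no no no no no no no no no no no

Derivation:
(163,69): row=0b10100011, col=0b1000101, row AND col = 0b1 = 1; 1 != 69 -> empty
(121,27): row=0b1111001, col=0b11011, row AND col = 0b11001 = 25; 25 != 27 -> empty
(184,189): col outside [0, 184] -> not filled
(121,58): row=0b1111001, col=0b111010, row AND col = 0b111000 = 56; 56 != 58 -> empty
(227,229): col outside [0, 227] -> not filled
(100,66): row=0b1100100, col=0b1000010, row AND col = 0b1000000 = 64; 64 != 66 -> empty
(20,14): row=0b10100, col=0b1110, row AND col = 0b100 = 4; 4 != 14 -> empty
(120,82): row=0b1111000, col=0b1010010, row AND col = 0b1010000 = 80; 80 != 82 -> empty
(247,251): col outside [0, 247] -> not filled
(252,217): row=0b11111100, col=0b11011001, row AND col = 0b11011000 = 216; 216 != 217 -> empty
(209,211): col outside [0, 209] -> not filled
(177,124): row=0b10110001, col=0b1111100, row AND col = 0b110000 = 48; 48 != 124 -> empty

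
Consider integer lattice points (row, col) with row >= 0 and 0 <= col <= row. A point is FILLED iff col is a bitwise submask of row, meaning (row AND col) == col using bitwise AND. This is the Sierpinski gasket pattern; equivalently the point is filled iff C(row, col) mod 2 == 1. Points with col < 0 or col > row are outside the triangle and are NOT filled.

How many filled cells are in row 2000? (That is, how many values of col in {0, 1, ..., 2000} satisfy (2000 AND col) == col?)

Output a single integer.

Answer: 64

Derivation:
2000 in binary = 11111010000
popcount(2000) = number of 1-bits in 11111010000 = 6
A col c satisfies (2000 AND c) == c iff every set bit of c is also set in 2000; each of the 6 set bits of 2000 can independently be on or off in c.
count = 2^6 = 64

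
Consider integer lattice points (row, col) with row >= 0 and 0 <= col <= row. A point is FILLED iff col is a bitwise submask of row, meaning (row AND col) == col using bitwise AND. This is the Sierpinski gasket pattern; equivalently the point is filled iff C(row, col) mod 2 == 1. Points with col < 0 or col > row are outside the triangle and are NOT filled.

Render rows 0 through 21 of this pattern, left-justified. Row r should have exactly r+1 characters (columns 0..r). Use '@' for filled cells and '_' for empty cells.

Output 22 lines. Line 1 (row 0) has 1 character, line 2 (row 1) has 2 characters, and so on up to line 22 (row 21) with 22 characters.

Answer: @
@@
@_@
@@@@
@___@
@@__@@
@_@_@_@
@@@@@@@@
@_______@
@@______@@
@_@_____@_@
@@@@____@@@@
@___@___@___@
@@__@@__@@__@@
@_@_@_@_@_@_@_@
@@@@@@@@@@@@@@@@
@_______________@
@@______________@@
@_@_____________@_@
@@@@____________@@@@
@___@___________@___@
@@__@@__________@@__@@

Derivation:
r0=0: @
r1=1: @@
r2=10: @_@
r3=11: @@@@
r4=100: @___@
r5=101: @@__@@
r6=110: @_@_@_@
r7=111: @@@@@@@@
r8=1000: @_______@
r9=1001: @@______@@
r10=1010: @_@_____@_@
r11=1011: @@@@____@@@@
r12=1100: @___@___@___@
r13=1101: @@__@@__@@__@@
r14=1110: @_@_@_@_@_@_@_@
r15=1111: @@@@@@@@@@@@@@@@
r16=10000: @_______________@
r17=10001: @@______________@@
r18=10010: @_@_____________@_@
r19=10011: @@@@____________@@@@
r20=10100: @___@___________@___@
r21=10101: @@__@@__________@@__@@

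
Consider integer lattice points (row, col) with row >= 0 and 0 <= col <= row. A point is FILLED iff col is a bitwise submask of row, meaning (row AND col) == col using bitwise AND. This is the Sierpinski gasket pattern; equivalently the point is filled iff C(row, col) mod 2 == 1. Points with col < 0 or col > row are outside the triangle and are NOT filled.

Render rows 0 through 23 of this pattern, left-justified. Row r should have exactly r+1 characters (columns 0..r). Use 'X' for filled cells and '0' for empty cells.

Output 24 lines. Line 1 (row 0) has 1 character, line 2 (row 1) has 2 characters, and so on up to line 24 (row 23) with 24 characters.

r0=0: X
r1=1: XX
r2=10: X0X
r3=11: XXXX
r4=100: X000X
r5=101: XX00XX
r6=110: X0X0X0X
r7=111: XXXXXXXX
r8=1000: X0000000X
r9=1001: XX000000XX
r10=1010: X0X00000X0X
r11=1011: XXXX0000XXXX
r12=1100: X000X000X000X
r13=1101: XX00XX00XX00XX
r14=1110: X0X0X0X0X0X0X0X
r15=1111: XXXXXXXXXXXXXXXX
r16=10000: X000000000000000X
r17=10001: XX00000000000000XX
r18=10010: X0X0000000000000X0X
r19=10011: XXXX000000000000XXXX
r20=10100: X000X00000000000X000X
r21=10101: XX00XX0000000000XX00XX
r22=10110: X0X0X0X000000000X0X0X0X
r23=10111: XXXXXXXX00000000XXXXXXXX

Answer: X
XX
X0X
XXXX
X000X
XX00XX
X0X0X0X
XXXXXXXX
X0000000X
XX000000XX
X0X00000X0X
XXXX0000XXXX
X000X000X000X
XX00XX00XX00XX
X0X0X0X0X0X0X0X
XXXXXXXXXXXXXXXX
X000000000000000X
XX00000000000000XX
X0X0000000000000X0X
XXXX000000000000XXXX
X000X00000000000X000X
XX00XX0000000000XX00XX
X0X0X0X000000000X0X0X0X
XXXXXXXX00000000XXXXXXXX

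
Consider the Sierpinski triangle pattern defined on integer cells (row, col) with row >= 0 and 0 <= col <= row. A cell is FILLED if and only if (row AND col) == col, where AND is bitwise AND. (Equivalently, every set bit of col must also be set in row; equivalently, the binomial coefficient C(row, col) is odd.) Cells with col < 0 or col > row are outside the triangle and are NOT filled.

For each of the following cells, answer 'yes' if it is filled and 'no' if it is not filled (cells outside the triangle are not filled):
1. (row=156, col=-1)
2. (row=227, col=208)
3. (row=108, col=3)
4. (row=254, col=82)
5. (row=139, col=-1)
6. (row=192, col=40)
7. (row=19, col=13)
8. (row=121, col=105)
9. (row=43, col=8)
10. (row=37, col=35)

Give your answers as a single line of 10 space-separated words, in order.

(156,-1): col outside [0, 156] -> not filled
(227,208): row=0b11100011, col=0b11010000, row AND col = 0b11000000 = 192; 192 != 208 -> empty
(108,3): row=0b1101100, col=0b11, row AND col = 0b0 = 0; 0 != 3 -> empty
(254,82): row=0b11111110, col=0b1010010, row AND col = 0b1010010 = 82; 82 == 82 -> filled
(139,-1): col outside [0, 139] -> not filled
(192,40): row=0b11000000, col=0b101000, row AND col = 0b0 = 0; 0 != 40 -> empty
(19,13): row=0b10011, col=0b1101, row AND col = 0b1 = 1; 1 != 13 -> empty
(121,105): row=0b1111001, col=0b1101001, row AND col = 0b1101001 = 105; 105 == 105 -> filled
(43,8): row=0b101011, col=0b1000, row AND col = 0b1000 = 8; 8 == 8 -> filled
(37,35): row=0b100101, col=0b100011, row AND col = 0b100001 = 33; 33 != 35 -> empty

Answer: no no no yes no no no yes yes no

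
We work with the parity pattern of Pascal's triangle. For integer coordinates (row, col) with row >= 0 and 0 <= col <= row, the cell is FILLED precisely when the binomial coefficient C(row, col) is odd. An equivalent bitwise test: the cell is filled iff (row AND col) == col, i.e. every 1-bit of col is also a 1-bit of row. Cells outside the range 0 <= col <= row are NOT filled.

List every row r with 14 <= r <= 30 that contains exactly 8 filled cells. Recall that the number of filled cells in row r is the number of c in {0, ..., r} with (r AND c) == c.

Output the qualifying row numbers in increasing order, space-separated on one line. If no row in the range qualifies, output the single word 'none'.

Answer: 14 19 21 22 25 26 28

Derivation:
Row r has 2^popcount(r) filled cells, so we need popcount(r) = log2(8) = 3.
Scan r = 14..30 and keep those with exactly 3 one-bits:
r=14=1110 popcount=3 -> KEEP
r=15=1111 popcount=4 -> skip
r=16=10000 popcount=1 -> skip
r=17=10001 popcount=2 -> skip
r=18=10010 popcount=2 -> skip
r=19=10011 popcount=3 -> KEEP
r=20=10100 popcount=2 -> skip
r=21=10101 popcount=3 -> KEEP
r=22=10110 popcount=3 -> KEEP
r=23=10111 popcount=4 -> skip
r=24=11000 popcount=2 -> skip
r=25=11001 popcount=3 -> KEEP
r=26=11010 popcount=3 -> KEEP
r=27=11011 popcount=4 -> skip
r=28=11100 popcount=3 -> KEEP
r=29=11101 popcount=4 -> skip
r=30=11110 popcount=4 -> skip
Kept rows: 14 19 21 22 25 26 28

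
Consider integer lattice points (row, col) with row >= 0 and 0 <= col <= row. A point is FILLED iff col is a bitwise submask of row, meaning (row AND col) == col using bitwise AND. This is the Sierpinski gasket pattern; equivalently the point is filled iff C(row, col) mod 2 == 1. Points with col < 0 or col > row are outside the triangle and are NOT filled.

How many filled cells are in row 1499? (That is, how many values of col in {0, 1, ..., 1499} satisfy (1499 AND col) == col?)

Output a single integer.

Answer: 256

Derivation:
1499 in binary = 10111011011
popcount(1499) = number of 1-bits in 10111011011 = 8
A col c satisfies (1499 AND c) == c iff every set bit of c is also set in 1499; each of the 8 set bits of 1499 can independently be on or off in c.
count = 2^8 = 256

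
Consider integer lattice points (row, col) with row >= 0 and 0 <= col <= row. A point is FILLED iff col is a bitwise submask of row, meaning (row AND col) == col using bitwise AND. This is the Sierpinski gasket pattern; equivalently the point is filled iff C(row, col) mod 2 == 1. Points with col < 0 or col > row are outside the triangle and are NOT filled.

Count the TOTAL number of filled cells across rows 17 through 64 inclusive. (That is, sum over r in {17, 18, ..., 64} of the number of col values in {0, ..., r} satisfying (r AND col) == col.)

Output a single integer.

Answer: 648

Derivation:
r17=10001 pc2: +4 =4
r18=10010 pc2: +4 =8
r19=10011 pc3: +8 =16
r20=10100 pc2: +4 =20
r21=10101 pc3: +8 =28
r22=10110 pc3: +8 =36
r23=10111 pc4: +16 =52
r24=11000 pc2: +4 =56
r25=11001 pc3: +8 =64
r26=11010 pc3: +8 =72
r27=11011 pc4: +16 =88
r28=11100 pc3: +8 =96
r29=11101 pc4: +16 =112
r30=11110 pc4: +16 =128
r31=11111 pc5: +32 =160
r32=100000 pc1: +2 =162
r33=100001 pc2: +4 =166
r34=100010 pc2: +4 =170
r35=100011 pc3: +8 =178
r36=100100 pc2: +4 =182
r37=100101 pc3: +8 =190
r38=100110 pc3: +8 =198
r39=100111 pc4: +16 =214
r40=101000 pc2: +4 =218
r41=101001 pc3: +8 =226
r42=101010 pc3: +8 =234
r43=101011 pc4: +16 =250
r44=101100 pc3: +8 =258
r45=101101 pc4: +16 =274
r46=101110 pc4: +16 =290
r47=101111 pc5: +32 =322
r48=110000 pc2: +4 =326
r49=110001 pc3: +8 =334
r50=110010 pc3: +8 =342
r51=110011 pc4: +16 =358
r52=110100 pc3: +8 =366
r53=110101 pc4: +16 =382
r54=110110 pc4: +16 =398
r55=110111 pc5: +32 =430
r56=111000 pc3: +8 =438
r57=111001 pc4: +16 =454
r58=111010 pc4: +16 =470
r59=111011 pc5: +32 =502
r60=111100 pc4: +16 =518
r61=111101 pc5: +32 =550
r62=111110 pc5: +32 =582
r63=111111 pc6: +64 =646
r64=1000000 pc1: +2 =648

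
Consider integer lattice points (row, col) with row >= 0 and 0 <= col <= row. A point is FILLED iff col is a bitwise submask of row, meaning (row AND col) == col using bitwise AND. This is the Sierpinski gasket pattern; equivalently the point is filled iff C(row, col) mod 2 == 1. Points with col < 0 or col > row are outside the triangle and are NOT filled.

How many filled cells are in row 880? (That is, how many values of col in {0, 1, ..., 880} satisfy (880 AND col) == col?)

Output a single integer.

880 in binary = 1101110000
popcount(880) = number of 1-bits in 1101110000 = 5
A col c satisfies (880 AND c) == c iff every set bit of c is also set in 880; each of the 5 set bits of 880 can independently be on or off in c.
count = 2^5 = 32

Answer: 32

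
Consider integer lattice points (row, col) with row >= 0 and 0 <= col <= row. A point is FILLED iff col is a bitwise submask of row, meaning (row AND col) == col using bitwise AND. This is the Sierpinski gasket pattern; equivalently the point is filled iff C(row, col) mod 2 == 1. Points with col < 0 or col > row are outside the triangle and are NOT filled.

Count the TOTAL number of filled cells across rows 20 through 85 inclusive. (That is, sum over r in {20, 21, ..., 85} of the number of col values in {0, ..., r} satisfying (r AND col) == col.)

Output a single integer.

Answer: 852

Derivation:
r20=10100 pc2: +4 =4
r21=10101 pc3: +8 =12
r22=10110 pc3: +8 =20
r23=10111 pc4: +16 =36
r24=11000 pc2: +4 =40
r25=11001 pc3: +8 =48
r26=11010 pc3: +8 =56
r27=11011 pc4: +16 =72
r28=11100 pc3: +8 =80
r29=11101 pc4: +16 =96
r30=11110 pc4: +16 =112
r31=11111 pc5: +32 =144
r32=100000 pc1: +2 =146
r33=100001 pc2: +4 =150
r34=100010 pc2: +4 =154
r35=100011 pc3: +8 =162
r36=100100 pc2: +4 =166
r37=100101 pc3: +8 =174
r38=100110 pc3: +8 =182
r39=100111 pc4: +16 =198
r40=101000 pc2: +4 =202
r41=101001 pc3: +8 =210
r42=101010 pc3: +8 =218
r43=101011 pc4: +16 =234
r44=101100 pc3: +8 =242
r45=101101 pc4: +16 =258
r46=101110 pc4: +16 =274
r47=101111 pc5: +32 =306
r48=110000 pc2: +4 =310
r49=110001 pc3: +8 =318
r50=110010 pc3: +8 =326
r51=110011 pc4: +16 =342
r52=110100 pc3: +8 =350
r53=110101 pc4: +16 =366
r54=110110 pc4: +16 =382
r55=110111 pc5: +32 =414
r56=111000 pc3: +8 =422
r57=111001 pc4: +16 =438
r58=111010 pc4: +16 =454
r59=111011 pc5: +32 =486
r60=111100 pc4: +16 =502
r61=111101 pc5: +32 =534
r62=111110 pc5: +32 =566
r63=111111 pc6: +64 =630
r64=1000000 pc1: +2 =632
r65=1000001 pc2: +4 =636
r66=1000010 pc2: +4 =640
r67=1000011 pc3: +8 =648
r68=1000100 pc2: +4 =652
r69=1000101 pc3: +8 =660
r70=1000110 pc3: +8 =668
r71=1000111 pc4: +16 =684
r72=1001000 pc2: +4 =688
r73=1001001 pc3: +8 =696
r74=1001010 pc3: +8 =704
r75=1001011 pc4: +16 =720
r76=1001100 pc3: +8 =728
r77=1001101 pc4: +16 =744
r78=1001110 pc4: +16 =760
r79=1001111 pc5: +32 =792
r80=1010000 pc2: +4 =796
r81=1010001 pc3: +8 =804
r82=1010010 pc3: +8 =812
r83=1010011 pc4: +16 =828
r84=1010100 pc3: +8 =836
r85=1010101 pc4: +16 =852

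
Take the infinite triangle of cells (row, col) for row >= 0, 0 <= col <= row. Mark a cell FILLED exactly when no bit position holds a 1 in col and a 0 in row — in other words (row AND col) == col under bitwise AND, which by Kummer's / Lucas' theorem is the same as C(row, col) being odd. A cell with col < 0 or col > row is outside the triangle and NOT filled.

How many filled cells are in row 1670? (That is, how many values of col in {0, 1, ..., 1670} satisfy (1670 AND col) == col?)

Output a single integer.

Answer: 32

Derivation:
1670 in binary = 11010000110
popcount(1670) = number of 1-bits in 11010000110 = 5
A col c satisfies (1670 AND c) == c iff every set bit of c is also set in 1670; each of the 5 set bits of 1670 can independently be on or off in c.
count = 2^5 = 32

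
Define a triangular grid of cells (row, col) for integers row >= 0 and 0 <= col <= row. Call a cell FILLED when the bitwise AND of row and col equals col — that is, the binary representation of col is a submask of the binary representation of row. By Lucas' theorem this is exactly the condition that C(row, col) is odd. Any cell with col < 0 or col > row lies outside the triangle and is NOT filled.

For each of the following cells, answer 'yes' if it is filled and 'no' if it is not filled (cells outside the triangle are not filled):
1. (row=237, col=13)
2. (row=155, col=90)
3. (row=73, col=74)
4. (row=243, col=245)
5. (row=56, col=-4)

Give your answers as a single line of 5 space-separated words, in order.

(237,13): row=0b11101101, col=0b1101, row AND col = 0b1101 = 13; 13 == 13 -> filled
(155,90): row=0b10011011, col=0b1011010, row AND col = 0b11010 = 26; 26 != 90 -> empty
(73,74): col outside [0, 73] -> not filled
(243,245): col outside [0, 243] -> not filled
(56,-4): col outside [0, 56] -> not filled

Answer: yes no no no no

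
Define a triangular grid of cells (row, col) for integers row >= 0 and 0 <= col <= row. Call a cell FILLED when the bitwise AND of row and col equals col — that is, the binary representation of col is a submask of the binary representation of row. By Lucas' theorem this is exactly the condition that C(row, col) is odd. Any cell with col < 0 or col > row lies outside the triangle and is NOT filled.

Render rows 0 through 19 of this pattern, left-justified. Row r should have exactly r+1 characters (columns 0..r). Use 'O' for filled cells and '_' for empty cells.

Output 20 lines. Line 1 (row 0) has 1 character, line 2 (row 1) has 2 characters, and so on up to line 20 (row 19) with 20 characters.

r0=0: O
r1=1: OO
r2=10: O_O
r3=11: OOOO
r4=100: O___O
r5=101: OO__OO
r6=110: O_O_O_O
r7=111: OOOOOOOO
r8=1000: O_______O
r9=1001: OO______OO
r10=1010: O_O_____O_O
r11=1011: OOOO____OOOO
r12=1100: O___O___O___O
r13=1101: OO__OO__OO__OO
r14=1110: O_O_O_O_O_O_O_O
r15=1111: OOOOOOOOOOOOOOOO
r16=10000: O_______________O
r17=10001: OO______________OO
r18=10010: O_O_____________O_O
r19=10011: OOOO____________OOOO

Answer: O
OO
O_O
OOOO
O___O
OO__OO
O_O_O_O
OOOOOOOO
O_______O
OO______OO
O_O_____O_O
OOOO____OOOO
O___O___O___O
OO__OO__OO__OO
O_O_O_O_O_O_O_O
OOOOOOOOOOOOOOOO
O_______________O
OO______________OO
O_O_____________O_O
OOOO____________OOOO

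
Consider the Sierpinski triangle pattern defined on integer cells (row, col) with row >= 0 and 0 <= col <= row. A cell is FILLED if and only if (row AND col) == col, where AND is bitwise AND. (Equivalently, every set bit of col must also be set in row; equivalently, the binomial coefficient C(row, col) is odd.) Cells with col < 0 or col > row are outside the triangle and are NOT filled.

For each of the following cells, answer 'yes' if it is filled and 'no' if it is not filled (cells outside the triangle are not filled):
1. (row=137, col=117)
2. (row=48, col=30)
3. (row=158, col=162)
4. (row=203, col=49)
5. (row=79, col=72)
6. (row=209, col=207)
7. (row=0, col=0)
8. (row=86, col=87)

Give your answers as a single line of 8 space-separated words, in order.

Answer: no no no no yes no yes no

Derivation:
(137,117): row=0b10001001, col=0b1110101, row AND col = 0b1 = 1; 1 != 117 -> empty
(48,30): row=0b110000, col=0b11110, row AND col = 0b10000 = 16; 16 != 30 -> empty
(158,162): col outside [0, 158] -> not filled
(203,49): row=0b11001011, col=0b110001, row AND col = 0b1 = 1; 1 != 49 -> empty
(79,72): row=0b1001111, col=0b1001000, row AND col = 0b1001000 = 72; 72 == 72 -> filled
(209,207): row=0b11010001, col=0b11001111, row AND col = 0b11000001 = 193; 193 != 207 -> empty
(0,0): row=0b0, col=0b0, row AND col = 0b0 = 0; 0 == 0 -> filled
(86,87): col outside [0, 86] -> not filled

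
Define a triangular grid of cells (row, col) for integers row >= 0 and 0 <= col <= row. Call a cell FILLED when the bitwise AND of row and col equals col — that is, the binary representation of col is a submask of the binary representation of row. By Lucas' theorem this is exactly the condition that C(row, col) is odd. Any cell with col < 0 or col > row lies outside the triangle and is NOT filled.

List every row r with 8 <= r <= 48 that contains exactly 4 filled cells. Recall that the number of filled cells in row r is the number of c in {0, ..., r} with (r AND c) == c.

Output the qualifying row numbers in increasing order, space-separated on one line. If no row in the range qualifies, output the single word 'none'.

Row r has 2^popcount(r) filled cells, so we need popcount(r) = log2(4) = 2.
Scan r = 8..48 and keep those with exactly 2 one-bits:
r=8=1000 popcount=1 -> skip
r=9=1001 popcount=2 -> KEEP
r=10=1010 popcount=2 -> KEEP
r=11=1011 popcount=3 -> skip
r=12=1100 popcount=2 -> KEEP
r=13=1101 popcount=3 -> skip
r=14=1110 popcount=3 -> skip
r=15=1111 popcount=4 -> skip
r=16=10000 popcount=1 -> skip
r=17=10001 popcount=2 -> KEEP
r=18=10010 popcount=2 -> KEEP
r=19=10011 popcount=3 -> skip
r=20=10100 popcount=2 -> KEEP
r=21=10101 popcount=3 -> skip
r=22=10110 popcount=3 -> skip
r=23=10111 popcount=4 -> skip
r=24=11000 popcount=2 -> KEEP
r=25=11001 popcount=3 -> skip
r=26=11010 popcount=3 -> skip
r=27=11011 popcount=4 -> skip
r=28=11100 popcount=3 -> skip
r=29=11101 popcount=4 -> skip
r=30=11110 popcount=4 -> skip
r=31=11111 popcount=5 -> skip
r=32=100000 popcount=1 -> skip
r=33=100001 popcount=2 -> KEEP
r=34=100010 popcount=2 -> KEEP
r=35=100011 popcount=3 -> skip
r=36=100100 popcount=2 -> KEEP
r=37=100101 popcount=3 -> skip
r=38=100110 popcount=3 -> skip
r=39=100111 popcount=4 -> skip
r=40=101000 popcount=2 -> KEEP
r=41=101001 popcount=3 -> skip
r=42=101010 popcount=3 -> skip
r=43=101011 popcount=4 -> skip
r=44=101100 popcount=3 -> skip
r=45=101101 popcount=4 -> skip
r=46=101110 popcount=4 -> skip
r=47=101111 popcount=5 -> skip
r=48=110000 popcount=2 -> KEEP
Kept rows: 9 10 12 17 18 20 24 33 34 36 40 48

Answer: 9 10 12 17 18 20 24 33 34 36 40 48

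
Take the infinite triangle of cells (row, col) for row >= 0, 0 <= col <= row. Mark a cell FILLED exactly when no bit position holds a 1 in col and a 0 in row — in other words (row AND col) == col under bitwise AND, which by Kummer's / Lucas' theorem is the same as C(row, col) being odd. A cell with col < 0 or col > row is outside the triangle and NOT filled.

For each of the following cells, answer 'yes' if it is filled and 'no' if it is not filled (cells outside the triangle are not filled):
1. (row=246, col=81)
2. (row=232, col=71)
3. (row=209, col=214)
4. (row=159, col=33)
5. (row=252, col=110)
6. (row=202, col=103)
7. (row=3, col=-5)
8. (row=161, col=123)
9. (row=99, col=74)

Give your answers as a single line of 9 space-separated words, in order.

(246,81): row=0b11110110, col=0b1010001, row AND col = 0b1010000 = 80; 80 != 81 -> empty
(232,71): row=0b11101000, col=0b1000111, row AND col = 0b1000000 = 64; 64 != 71 -> empty
(209,214): col outside [0, 209] -> not filled
(159,33): row=0b10011111, col=0b100001, row AND col = 0b1 = 1; 1 != 33 -> empty
(252,110): row=0b11111100, col=0b1101110, row AND col = 0b1101100 = 108; 108 != 110 -> empty
(202,103): row=0b11001010, col=0b1100111, row AND col = 0b1000010 = 66; 66 != 103 -> empty
(3,-5): col outside [0, 3] -> not filled
(161,123): row=0b10100001, col=0b1111011, row AND col = 0b100001 = 33; 33 != 123 -> empty
(99,74): row=0b1100011, col=0b1001010, row AND col = 0b1000010 = 66; 66 != 74 -> empty

Answer: no no no no no no no no no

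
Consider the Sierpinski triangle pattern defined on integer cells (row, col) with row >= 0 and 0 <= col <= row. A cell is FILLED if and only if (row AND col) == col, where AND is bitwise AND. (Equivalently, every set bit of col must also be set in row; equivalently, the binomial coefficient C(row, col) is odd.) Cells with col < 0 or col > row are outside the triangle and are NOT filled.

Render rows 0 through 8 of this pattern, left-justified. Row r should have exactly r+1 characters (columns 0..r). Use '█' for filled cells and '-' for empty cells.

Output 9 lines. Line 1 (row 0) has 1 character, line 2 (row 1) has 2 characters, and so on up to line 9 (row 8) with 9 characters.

Answer: █
██
█-█
████
█---█
██--██
█-█-█-█
████████
█-------█

Derivation:
r0=0: █
r1=1: ██
r2=10: █-█
r3=11: ████
r4=100: █---█
r5=101: ██--██
r6=110: █-█-█-█
r7=111: ████████
r8=1000: █-------█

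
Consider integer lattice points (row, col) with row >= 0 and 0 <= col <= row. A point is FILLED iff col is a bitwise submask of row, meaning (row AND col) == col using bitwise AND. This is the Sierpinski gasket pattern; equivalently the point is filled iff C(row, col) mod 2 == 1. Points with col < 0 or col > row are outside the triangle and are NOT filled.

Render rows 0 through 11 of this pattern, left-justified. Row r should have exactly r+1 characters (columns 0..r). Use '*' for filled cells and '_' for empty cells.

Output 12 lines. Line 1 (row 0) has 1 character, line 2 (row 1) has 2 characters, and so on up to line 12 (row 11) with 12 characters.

r0=0: *
r1=1: **
r2=10: *_*
r3=11: ****
r4=100: *___*
r5=101: **__**
r6=110: *_*_*_*
r7=111: ********
r8=1000: *_______*
r9=1001: **______**
r10=1010: *_*_____*_*
r11=1011: ****____****

Answer: *
**
*_*
****
*___*
**__**
*_*_*_*
********
*_______*
**______**
*_*_____*_*
****____****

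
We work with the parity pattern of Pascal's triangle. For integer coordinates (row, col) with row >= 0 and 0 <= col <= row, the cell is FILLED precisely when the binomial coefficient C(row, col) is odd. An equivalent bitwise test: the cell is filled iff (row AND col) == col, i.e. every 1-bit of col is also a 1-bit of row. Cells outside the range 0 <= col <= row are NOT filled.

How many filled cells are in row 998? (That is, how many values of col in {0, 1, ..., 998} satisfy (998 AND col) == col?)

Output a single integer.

Answer: 128

Derivation:
998 in binary = 1111100110
popcount(998) = number of 1-bits in 1111100110 = 7
A col c satisfies (998 AND c) == c iff every set bit of c is also set in 998; each of the 7 set bits of 998 can independently be on or off in c.
count = 2^7 = 128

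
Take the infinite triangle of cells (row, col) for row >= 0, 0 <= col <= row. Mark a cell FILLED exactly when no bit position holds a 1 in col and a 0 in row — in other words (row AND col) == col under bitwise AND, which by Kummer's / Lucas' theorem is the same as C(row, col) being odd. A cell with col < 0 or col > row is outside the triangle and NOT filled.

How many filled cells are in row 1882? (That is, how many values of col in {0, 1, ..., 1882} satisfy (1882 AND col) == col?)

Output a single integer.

1882 in binary = 11101011010
popcount(1882) = number of 1-bits in 11101011010 = 7
A col c satisfies (1882 AND c) == c iff every set bit of c is also set in 1882; each of the 7 set bits of 1882 can independently be on or off in c.
count = 2^7 = 128

Answer: 128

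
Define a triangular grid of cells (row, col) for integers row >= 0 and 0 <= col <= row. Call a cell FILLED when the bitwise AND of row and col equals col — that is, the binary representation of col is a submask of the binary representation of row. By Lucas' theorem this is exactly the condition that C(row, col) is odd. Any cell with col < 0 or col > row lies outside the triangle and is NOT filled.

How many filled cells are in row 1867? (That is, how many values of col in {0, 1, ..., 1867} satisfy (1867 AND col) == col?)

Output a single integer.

Answer: 128

Derivation:
1867 in binary = 11101001011
popcount(1867) = number of 1-bits in 11101001011 = 7
A col c satisfies (1867 AND c) == c iff every set bit of c is also set in 1867; each of the 7 set bits of 1867 can independently be on or off in c.
count = 2^7 = 128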